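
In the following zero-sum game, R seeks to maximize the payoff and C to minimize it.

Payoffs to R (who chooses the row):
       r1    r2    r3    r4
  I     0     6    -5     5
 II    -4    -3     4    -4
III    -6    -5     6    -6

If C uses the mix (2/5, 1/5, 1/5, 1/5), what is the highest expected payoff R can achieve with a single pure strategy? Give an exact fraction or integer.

6/5

I: (0)·(2/5) + (6)·(1/5) + (-5)·(1/5) + (5)·(1/5) = 6/5.
II: (-4)·(2/5) + (-3)·(1/5) + (4)·(1/5) + (-4)·(1/5) = -11/5.
III: (-6)·(2/5) + (-5)·(1/5) + (6)·(1/5) + (-6)·(1/5) = -17/5.
The best pure response is I with expected payoff 6/5.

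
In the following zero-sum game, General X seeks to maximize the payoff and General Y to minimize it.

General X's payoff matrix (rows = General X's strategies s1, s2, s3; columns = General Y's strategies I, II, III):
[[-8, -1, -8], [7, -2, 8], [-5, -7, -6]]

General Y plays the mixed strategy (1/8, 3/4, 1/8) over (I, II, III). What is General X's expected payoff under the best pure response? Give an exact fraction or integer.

3/8

s1: (-8)·(1/8) + (-1)·(3/4) + (-8)·(1/8) = -11/4.
s2: (7)·(1/8) + (-2)·(3/4) + (8)·(1/8) = 3/8.
s3: (-5)·(1/8) + (-7)·(3/4) + (-6)·(1/8) = -53/8.
The best pure response is s2 with expected payoff 3/8.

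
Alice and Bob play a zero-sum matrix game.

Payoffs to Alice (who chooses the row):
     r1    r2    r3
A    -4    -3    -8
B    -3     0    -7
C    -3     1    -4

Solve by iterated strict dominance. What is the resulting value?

-4

Row A is strictly dominated by row B (-3>-4, 0>-3, -7>-8); eliminate A.
Column r2 is strictly dominated by r1 for Bob (-3<0, -3<1); eliminate r2.
Column r1 is strictly dominated by r3 for Bob (-7<-3, -4<-3); eliminate r1.
Row B is strictly dominated by row C (-4>-7); eliminate B.
Only (C, r3) remains, with payoff -4.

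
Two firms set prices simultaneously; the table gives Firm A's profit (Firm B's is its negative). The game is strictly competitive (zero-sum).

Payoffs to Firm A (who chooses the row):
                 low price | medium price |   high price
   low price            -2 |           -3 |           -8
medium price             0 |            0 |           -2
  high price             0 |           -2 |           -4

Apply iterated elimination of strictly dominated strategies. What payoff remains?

-2

Column medium price is strictly dominated by high price for Firm B (-8<-3, -2<0, -4<-2); eliminate medium price.
Column low price is strictly dominated by high price for Firm B (-8<-2, -2<0, -4<0); eliminate low price.
Row high price is strictly dominated by row medium price (-2>-4); eliminate high price.
Row low price is strictly dominated by row medium price (-2>-8); eliminate low price.
Only (medium price, high price) remains, with payoff -2.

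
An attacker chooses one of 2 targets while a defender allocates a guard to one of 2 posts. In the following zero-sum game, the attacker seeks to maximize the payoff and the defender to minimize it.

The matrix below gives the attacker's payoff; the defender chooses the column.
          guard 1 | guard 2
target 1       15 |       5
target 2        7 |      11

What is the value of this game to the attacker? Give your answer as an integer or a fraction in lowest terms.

65/7

Row minima are 5 and 7, so the attacker's maximin is 7; column maxima are 15 and 11, so the defender's minimax is 11. These differ, so the equilibrium is in mixed strategies.
Let the attacker play target 1 with probability p. The defender is indifferent when 15p + 7(1−p) = 5p + 11(1−p), giving p = 2/7.
Let the defender play guard 1 with probability q. The attacker is indifferent when 15q + 5(1−q) = 7q + 11(1−q), giving q = 3/7.
The value is 15·(3/7) + (5)·(4/7) = 65/7.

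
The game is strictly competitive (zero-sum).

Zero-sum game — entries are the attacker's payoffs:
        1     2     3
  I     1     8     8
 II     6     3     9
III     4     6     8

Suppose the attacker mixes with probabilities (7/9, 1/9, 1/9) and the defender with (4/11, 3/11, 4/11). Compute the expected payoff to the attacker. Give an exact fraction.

185/33

Against (4/11, 3/11, 4/11), each row's expected payoff is I: 60/11; II: 69/11; III: 6.
Taking the (7/9, 1/9, 1/9)-weighted average: (7/9)·(60/11) + (1/9)·(69/11) + (1/9)·(6) = 185/33.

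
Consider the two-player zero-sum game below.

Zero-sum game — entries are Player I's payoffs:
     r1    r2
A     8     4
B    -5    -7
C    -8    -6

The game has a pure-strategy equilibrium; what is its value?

Row minima: 4, -7, -8 → Player I's maximin is 4.
Column maxima: 8, 4 → Player II's minimax is 4.
They coincide at (A, r2), so the value is 4.

4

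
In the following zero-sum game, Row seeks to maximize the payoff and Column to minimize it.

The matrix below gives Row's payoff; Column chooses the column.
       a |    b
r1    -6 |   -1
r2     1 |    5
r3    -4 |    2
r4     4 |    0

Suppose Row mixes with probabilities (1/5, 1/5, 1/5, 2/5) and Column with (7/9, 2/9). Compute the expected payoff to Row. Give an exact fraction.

Against (7/9, 2/9), each row's expected payoff is r1: -44/9; r2: 17/9; r3: -8/3; r4: 28/9.
Taking the (1/5, 1/5, 1/5, 2/5)-weighted average: (1/5)·(-44/9) + (1/5)·(17/9) + (1/5)·(-8/3) + (2/5)·(28/9) = 1/9.

1/9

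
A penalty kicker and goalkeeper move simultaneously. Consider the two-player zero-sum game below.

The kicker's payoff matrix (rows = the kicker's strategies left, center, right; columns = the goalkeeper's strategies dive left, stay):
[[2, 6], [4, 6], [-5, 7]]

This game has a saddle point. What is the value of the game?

4

Row minima: 2, 4, -5 → the kicker's maximin is 4.
Column maxima: 4, 7 → the goalkeeper's minimax is 4.
They coincide at (center, dive left), so the value is 4.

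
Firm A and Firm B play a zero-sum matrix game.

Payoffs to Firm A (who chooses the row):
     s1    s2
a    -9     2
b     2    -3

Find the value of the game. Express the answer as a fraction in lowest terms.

Row minima are -9 and -3, so Firm A's maximin is -3; column maxima are 2 and 2, so Firm B's minimax is 2. These differ, so the equilibrium is in mixed strategies.
Let Firm A play a with probability p. Firm B is indifferent when −9p + 2(1−p) = 2p − 3(1−p), giving p = 5/16.
Let Firm B play s1 with probability q. Firm A is indifferent when −9q + 2(1−q) = 2q − 3(1−q), giving q = 5/16.
The value is -9·(5/16) + (2)·(11/16) = -23/16.

-23/16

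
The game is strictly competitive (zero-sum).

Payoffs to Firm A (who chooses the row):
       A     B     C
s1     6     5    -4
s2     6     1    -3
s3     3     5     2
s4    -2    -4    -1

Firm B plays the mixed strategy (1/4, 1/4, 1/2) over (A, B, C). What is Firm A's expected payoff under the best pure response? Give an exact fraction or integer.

3

s1: (6)·(1/4) + (5)·(1/4) + (-4)·(1/2) = 3/4.
s2: (6)·(1/4) + (1)·(1/4) + (-3)·(1/2) = 1/4.
s3: (3)·(1/4) + (5)·(1/4) + (2)·(1/2) = 3.
s4: (-2)·(1/4) + (-4)·(1/4) + (-1)·(1/2) = -2.
The best pure response is s3 with expected payoff 3.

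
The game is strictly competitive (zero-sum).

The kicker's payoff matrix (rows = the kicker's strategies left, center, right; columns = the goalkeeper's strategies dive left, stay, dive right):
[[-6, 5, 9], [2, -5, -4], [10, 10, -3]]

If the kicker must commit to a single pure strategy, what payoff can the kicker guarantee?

-3

The worst-case payoff for each row is left: -6, center: -5, right: -3.
The best of these is -3.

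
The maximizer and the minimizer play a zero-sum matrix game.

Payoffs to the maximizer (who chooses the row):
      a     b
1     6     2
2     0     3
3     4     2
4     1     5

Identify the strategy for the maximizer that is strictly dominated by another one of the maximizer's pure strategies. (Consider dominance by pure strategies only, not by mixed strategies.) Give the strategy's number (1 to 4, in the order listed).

2

Compare 2 with 4: 1 > 0, 5 > 3.
So 4 strictly dominates 2 for the maximizer; 2 is strictly dominated.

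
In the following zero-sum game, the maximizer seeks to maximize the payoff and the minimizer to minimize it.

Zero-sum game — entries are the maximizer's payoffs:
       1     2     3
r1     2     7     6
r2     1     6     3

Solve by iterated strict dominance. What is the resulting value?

Column 2 is strictly dominated by 1 for the minimizer (2<7, 1<6); eliminate 2.
Column 3 is strictly dominated by 1 for the minimizer (2<6, 1<3); eliminate 3.
Row r2 is strictly dominated by row r1 (2>1); eliminate r2.
Only (r1, 1) remains, with payoff 2.

2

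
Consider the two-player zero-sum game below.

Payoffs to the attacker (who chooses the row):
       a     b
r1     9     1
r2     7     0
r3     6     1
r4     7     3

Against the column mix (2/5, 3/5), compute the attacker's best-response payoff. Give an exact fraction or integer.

23/5

r1: (9)·(2/5) + (1)·(3/5) = 21/5.
r2: (7)·(2/5) + (0)·(3/5) = 14/5.
r3: (6)·(2/5) + (1)·(3/5) = 3.
r4: (7)·(2/5) + (3)·(3/5) = 23/5.
The best pure response is r4 with expected payoff 23/5.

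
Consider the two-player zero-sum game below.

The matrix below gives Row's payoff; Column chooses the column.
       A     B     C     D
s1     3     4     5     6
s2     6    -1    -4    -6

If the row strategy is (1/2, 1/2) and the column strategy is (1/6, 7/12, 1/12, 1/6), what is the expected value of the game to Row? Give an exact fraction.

5/3

Against (1/6, 7/12, 1/12, 1/6), each row's expected payoff is s1: 17/4; s2: -11/12.
Taking the (1/2, 1/2)-weighted average: (1/2)·(17/4) + (1/2)·(-11/12) = 5/3.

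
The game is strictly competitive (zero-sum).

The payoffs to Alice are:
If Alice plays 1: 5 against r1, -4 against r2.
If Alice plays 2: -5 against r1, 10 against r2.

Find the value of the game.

Row minima are -4 and -5, so Alice's maximin is -4; column maxima are 5 and 10, so Bob's minimax is 5. These differ, so the equilibrium is in mixed strategies.
Let Alice play 1 with probability p. Bob is indifferent when 5p − 5(1−p) = −4p + 10(1−p), giving p = 5/8.
Let Bob play r1 with probability q. Alice is indifferent when 5q − 4(1−q) = −5q + 10(1−q), giving q = 7/12.
The value is 5·(7/12) + (-4)·(5/12) = 5/4.

5/4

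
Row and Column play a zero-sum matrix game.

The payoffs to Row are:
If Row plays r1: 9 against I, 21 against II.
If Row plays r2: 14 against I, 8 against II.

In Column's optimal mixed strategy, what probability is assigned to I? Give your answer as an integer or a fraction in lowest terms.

Row minima are 9 and 8, so Row's maximin is 9; column maxima are 14 and 21, so Column's minimax is 14. These differ, so the equilibrium is in mixed strategies.
Let Column play I with probability q. Row is indifferent when 9q + 21(1−q) = 14q + 8(1−q), giving q = 13/18.

13/18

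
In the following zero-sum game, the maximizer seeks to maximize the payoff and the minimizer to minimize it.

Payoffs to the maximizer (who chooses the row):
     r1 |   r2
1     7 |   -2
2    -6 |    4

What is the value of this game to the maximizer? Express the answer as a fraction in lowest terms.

Row minima are -2 and -6, so the maximizer's maximin is -2; column maxima are 7 and 4, so the minimizer's minimax is 4. These differ, so the equilibrium is in mixed strategies.
Let the maximizer play 1 with probability p. The minimizer is indifferent when 7p − 6(1−p) = −2p + 4(1−p), giving p = 10/19.
Let the minimizer play r1 with probability q. The maximizer is indifferent when 7q − 2(1−q) = −6q + 4(1−q), giving q = 6/19.
The value is 7·(6/19) + (-2)·(13/19) = 16/19.

16/19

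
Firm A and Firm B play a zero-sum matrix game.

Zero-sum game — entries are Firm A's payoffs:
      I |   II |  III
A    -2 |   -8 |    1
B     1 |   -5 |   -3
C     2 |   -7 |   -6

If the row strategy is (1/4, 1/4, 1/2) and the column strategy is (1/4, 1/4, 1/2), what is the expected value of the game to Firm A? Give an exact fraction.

Against (1/4, 1/4, 1/2), each row's expected payoff is A: -2; B: -5/2; C: -17/4.
Taking the (1/4, 1/4, 1/2)-weighted average: (1/4)·(-2) + (1/4)·(-5/2) + (1/2)·(-17/4) = -13/4.

-13/4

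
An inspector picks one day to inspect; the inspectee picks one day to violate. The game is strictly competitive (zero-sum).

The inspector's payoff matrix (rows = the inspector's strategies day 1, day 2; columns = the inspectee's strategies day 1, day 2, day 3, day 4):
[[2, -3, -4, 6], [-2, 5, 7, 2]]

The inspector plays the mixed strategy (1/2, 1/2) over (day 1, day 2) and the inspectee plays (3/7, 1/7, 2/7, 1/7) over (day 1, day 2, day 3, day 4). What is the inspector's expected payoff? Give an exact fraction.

8/7

Against (3/7, 1/7, 2/7, 1/7), each row's expected payoff is day 1: 1/7; day 2: 15/7.
Taking the (1/2, 1/2)-weighted average: (1/2)·(1/7) + (1/2)·(15/7) = 8/7.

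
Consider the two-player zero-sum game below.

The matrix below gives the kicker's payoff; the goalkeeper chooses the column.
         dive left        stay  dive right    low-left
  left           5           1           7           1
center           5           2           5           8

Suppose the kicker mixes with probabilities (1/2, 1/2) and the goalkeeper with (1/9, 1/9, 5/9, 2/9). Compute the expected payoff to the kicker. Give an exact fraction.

91/18

Against (1/9, 1/9, 5/9, 2/9), each row's expected payoff is left: 43/9; center: 16/3.
Taking the (1/2, 1/2)-weighted average: (1/2)·(43/9) + (1/2)·(16/3) = 91/18.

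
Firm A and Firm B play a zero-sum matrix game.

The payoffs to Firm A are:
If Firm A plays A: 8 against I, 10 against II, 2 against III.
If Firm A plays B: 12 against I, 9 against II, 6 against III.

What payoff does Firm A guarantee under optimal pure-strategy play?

6

Row minima: 2, 6 → Firm A's maximin is 6.
Column maxima: 12, 10, 6 → Firm B's minimax is 6.
They coincide at (B, III), so the value is 6.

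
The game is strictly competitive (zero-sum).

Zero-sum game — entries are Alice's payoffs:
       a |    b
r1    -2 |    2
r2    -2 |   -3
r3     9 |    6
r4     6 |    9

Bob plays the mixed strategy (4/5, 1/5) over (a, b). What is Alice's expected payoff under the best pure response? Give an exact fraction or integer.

r1: (-2)·(4/5) + (2)·(1/5) = -6/5.
r2: (-2)·(4/5) + (-3)·(1/5) = -11/5.
r3: (9)·(4/5) + (6)·(1/5) = 42/5.
r4: (6)·(4/5) + (9)·(1/5) = 33/5.
The best pure response is r3 with expected payoff 42/5.

42/5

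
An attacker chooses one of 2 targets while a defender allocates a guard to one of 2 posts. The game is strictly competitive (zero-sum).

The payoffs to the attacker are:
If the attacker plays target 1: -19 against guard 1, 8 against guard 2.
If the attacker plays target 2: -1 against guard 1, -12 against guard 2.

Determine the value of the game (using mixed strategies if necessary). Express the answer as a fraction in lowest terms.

-118/19

Row minima are -19 and -12, so the attacker's maximin is -12; column maxima are -1 and 8, so the defender's minimax is -1. These differ, so the equilibrium is in mixed strategies.
Let the attacker play target 1 with probability p. The defender is indifferent when −19p − (1−p) = 8p − 12(1−p), giving p = 11/38.
Let the defender play guard 1 with probability q. The attacker is indifferent when −19q + 8(1−q) = −q − 12(1−q), giving q = 10/19.
The value is -19·(10/19) + (8)·(9/19) = -118/19.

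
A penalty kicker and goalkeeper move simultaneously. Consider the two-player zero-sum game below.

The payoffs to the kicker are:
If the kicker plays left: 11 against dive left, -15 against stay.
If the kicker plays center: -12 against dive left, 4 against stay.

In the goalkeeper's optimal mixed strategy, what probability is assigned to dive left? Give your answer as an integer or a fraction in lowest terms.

19/42

Row minima are -15 and -12, so the kicker's maximin is -12; column maxima are 11 and 4, so the goalkeeper's minimax is 4. These differ, so the equilibrium is in mixed strategies.
Let the goalkeeper play dive left with probability q. The kicker is indifferent when 11q − 15(1−q) = −12q + 4(1−q), giving q = 19/42.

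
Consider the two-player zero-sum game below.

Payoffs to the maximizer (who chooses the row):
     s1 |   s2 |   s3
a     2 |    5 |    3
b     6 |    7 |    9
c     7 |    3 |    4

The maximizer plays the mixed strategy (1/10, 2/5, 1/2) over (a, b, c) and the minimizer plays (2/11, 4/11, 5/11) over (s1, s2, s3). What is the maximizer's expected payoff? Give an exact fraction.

Against (2/11, 4/11, 5/11), each row's expected payoff is a: 39/11; b: 85/11; c: 46/11.
Taking the (1/10, 2/5, 1/2)-weighted average: (1/10)·(39/11) + (2/5)·(85/11) + (1/2)·(46/11) = 609/110.

609/110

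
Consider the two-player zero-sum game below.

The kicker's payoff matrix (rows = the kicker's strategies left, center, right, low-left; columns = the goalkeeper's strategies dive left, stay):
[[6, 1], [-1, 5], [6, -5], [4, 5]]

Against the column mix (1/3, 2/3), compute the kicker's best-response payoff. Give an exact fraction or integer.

14/3

left: (6)·(1/3) + (1)·(2/3) = 8/3.
center: (-1)·(1/3) + (5)·(2/3) = 3.
right: (6)·(1/3) + (-5)·(2/3) = -4/3.
low-left: (4)·(1/3) + (5)·(2/3) = 14/3.
The best pure response is low-left with expected payoff 14/3.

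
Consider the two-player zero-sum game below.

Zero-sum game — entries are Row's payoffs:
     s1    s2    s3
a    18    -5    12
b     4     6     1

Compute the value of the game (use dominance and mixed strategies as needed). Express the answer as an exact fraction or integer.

7/2

Column s1 is strictly dominated by s3 for Column (it gives Row more in every row).
The remaining 2×2 game on (a, b) × (s2, s3) has no saddle point. Let Row play a with probability p; indifference gives −5p + 6(1−p) = 12p + (1−p), so p = 5/22.
Similarly Column's optimal q on s2 is 1/2, and the value is -5·(1/2) + (12)·(1/2) = 7/2.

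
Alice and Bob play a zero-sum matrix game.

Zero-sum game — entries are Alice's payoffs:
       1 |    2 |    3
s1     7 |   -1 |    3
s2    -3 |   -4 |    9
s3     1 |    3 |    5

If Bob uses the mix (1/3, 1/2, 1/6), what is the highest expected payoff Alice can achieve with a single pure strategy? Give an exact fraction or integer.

8/3

s1: (7)·(1/3) + (-1)·(1/2) + (3)·(1/6) = 7/3.
s2: (-3)·(1/3) + (-4)·(1/2) + (9)·(1/6) = -3/2.
s3: (1)·(1/3) + (3)·(1/2) + (5)·(1/6) = 8/3.
The best pure response is s3 with expected payoff 8/3.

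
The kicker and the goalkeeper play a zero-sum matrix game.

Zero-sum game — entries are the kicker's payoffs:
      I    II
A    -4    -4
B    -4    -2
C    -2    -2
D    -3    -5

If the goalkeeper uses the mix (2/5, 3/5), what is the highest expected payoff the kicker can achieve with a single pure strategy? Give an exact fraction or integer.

-2

A: (-4)·(2/5) + (-4)·(3/5) = -4.
B: (-4)·(2/5) + (-2)·(3/5) = -14/5.
C: (-2)·(2/5) + (-2)·(3/5) = -2.
D: (-3)·(2/5) + (-5)·(3/5) = -21/5.
The best pure response is C with expected payoff -2.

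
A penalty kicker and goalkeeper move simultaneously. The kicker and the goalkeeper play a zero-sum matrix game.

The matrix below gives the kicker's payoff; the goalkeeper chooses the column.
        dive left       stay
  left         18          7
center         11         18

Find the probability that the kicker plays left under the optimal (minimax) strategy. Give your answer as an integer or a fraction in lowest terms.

Row minima are 7 and 11, so the kicker's maximin is 11; column maxima are 18 and 18, so the goalkeeper's minimax is 18. These differ, so the equilibrium is in mixed strategies.
Let the kicker play left with probability p. The goalkeeper is indifferent when 18p + 11(1−p) = 7p + 18(1−p), giving p = 7/18.

7/18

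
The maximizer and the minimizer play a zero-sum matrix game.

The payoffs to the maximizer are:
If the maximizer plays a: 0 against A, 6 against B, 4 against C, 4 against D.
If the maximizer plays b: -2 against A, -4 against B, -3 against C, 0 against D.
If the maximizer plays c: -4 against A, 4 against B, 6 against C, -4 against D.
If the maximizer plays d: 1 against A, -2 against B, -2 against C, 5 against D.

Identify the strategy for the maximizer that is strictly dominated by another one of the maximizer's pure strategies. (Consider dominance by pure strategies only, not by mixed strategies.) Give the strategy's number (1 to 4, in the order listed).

2

Compare b with a: 0 > -2, 6 > -4, 4 > -3, 4 > 0.
So a strictly dominates b for the maximizer; b is strictly dominated.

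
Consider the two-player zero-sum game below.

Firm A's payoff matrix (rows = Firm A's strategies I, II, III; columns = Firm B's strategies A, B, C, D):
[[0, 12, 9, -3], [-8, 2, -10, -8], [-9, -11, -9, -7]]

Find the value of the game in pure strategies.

-3

Row minima: -3, -10, -11 → Firm A's maximin is -3.
Column maxima: 0, 12, 9, -3 → Firm B's minimax is -3.
They coincide at (I, D), so the value is -3.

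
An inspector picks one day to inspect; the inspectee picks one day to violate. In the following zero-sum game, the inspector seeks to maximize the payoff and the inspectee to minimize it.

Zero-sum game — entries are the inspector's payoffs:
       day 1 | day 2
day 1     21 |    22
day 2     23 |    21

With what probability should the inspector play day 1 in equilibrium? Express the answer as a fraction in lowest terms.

2/3

Row minima are 21 and 21, so the inspector's maximin is 21; column maxima are 23 and 22, so the inspectee's minimax is 22. These differ, so the equilibrium is in mixed strategies.
Let the inspector play day 1 with probability p. The inspectee is indifferent when 21p + 23(1−p) = 22p + 21(1−p), giving p = 2/3.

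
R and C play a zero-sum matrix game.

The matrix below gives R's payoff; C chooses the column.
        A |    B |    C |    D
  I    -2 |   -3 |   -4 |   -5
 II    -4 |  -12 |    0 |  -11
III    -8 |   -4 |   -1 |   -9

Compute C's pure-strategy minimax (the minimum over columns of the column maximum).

The worst case (largest entry) in each column is A: -2, B: -3, C: 0, D: -5.
The best (smallest) of these is -5.

-5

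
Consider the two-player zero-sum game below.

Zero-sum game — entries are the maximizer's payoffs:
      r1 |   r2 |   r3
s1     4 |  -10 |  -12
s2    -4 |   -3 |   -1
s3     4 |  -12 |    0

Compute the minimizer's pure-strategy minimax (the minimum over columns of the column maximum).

The worst case (largest entry) in each column is r1: 4, r2: -3, r3: 0.
The best (smallest) of these is -3.

-3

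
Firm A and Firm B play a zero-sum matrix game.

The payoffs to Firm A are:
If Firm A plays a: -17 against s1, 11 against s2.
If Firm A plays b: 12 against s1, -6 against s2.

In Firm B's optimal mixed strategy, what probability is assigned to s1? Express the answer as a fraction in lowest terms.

17/46

Row minima are -17 and -6, so Firm A's maximin is -6; column maxima are 12 and 11, so Firm B's minimax is 11. These differ, so the equilibrium is in mixed strategies.
Let Firm B play s1 with probability q. Firm A is indifferent when −17q + 11(1−q) = 12q − 6(1−q), giving q = 17/46.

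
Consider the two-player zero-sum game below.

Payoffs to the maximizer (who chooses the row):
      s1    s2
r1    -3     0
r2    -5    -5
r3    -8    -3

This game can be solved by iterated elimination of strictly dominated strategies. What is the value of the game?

Row r3 is strictly dominated by row r1 (-3>-8, 0>-3); eliminate r3.
Row r2 is strictly dominated by row r1 (-3>-5, 0>-5); eliminate r2.
Column s2 is strictly dominated by s1 for the minimizer (-3<0); eliminate s2.
Only (r1, s1) remains, with payoff -3.

-3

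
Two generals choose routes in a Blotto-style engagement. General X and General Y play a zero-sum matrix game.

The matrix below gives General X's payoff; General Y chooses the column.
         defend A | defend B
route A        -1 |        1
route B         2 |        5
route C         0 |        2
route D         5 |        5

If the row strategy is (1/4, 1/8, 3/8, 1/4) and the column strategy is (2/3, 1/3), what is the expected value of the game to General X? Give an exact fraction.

43/24

Against (2/3, 1/3), each row's expected payoff is route A: -1/3; route B: 3; route C: 2/3; route D: 5.
Taking the (1/4, 1/8, 3/8, 1/4)-weighted average: (1/4)·(-1/3) + (1/8)·(3) + (3/8)·(2/3) + (1/4)·(5) = 43/24.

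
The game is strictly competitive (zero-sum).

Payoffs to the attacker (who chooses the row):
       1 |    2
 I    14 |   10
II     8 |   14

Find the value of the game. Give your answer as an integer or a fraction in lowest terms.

58/5

Row minima are 10 and 8, so the attacker's maximin is 10; column maxima are 14 and 14, so the defender's minimax is 14. These differ, so the equilibrium is in mixed strategies.
Let the attacker play I with probability p. The defender is indifferent when 14p + 8(1−p) = 10p + 14(1−p), giving p = 3/5.
Let the defender play 1 with probability q. The attacker is indifferent when 14q + 10(1−q) = 8q + 14(1−q), giving q = 2/5.
The value is 14·(2/5) + (10)·(3/5) = 58/5.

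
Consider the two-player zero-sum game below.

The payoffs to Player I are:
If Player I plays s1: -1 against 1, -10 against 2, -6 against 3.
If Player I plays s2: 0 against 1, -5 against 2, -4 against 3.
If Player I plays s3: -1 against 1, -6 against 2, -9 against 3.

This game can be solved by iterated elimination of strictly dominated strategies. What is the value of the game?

Column 1 is strictly dominated by 2 for Player II (-10<-1, -5<0, -6<-1); eliminate 1.
Row s1 is strictly dominated by row s2 (-5>-10, -4>-6); eliminate s1.
Row s3 is strictly dominated by row s2 (-5>-6, -4>-9); eliminate s3.
Column 3 is strictly dominated by 2 for Player II (-5<-4); eliminate 3.
Only (s2, 2) remains, with payoff -5.

-5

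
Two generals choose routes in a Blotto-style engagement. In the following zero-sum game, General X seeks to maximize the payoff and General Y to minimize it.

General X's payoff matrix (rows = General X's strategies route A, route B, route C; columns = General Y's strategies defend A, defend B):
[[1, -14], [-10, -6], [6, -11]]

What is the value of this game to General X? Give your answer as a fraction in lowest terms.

Row route A is strictly dominated by row route C, so General X never plays it.
The remaining 2×2 game on (route B, route C) × (defend A, defend B) has no saddle point. Let General X play route B with probability p; indifference gives −10p + 6(1−p) = −6p − 11(1−p), so p = 17/21.
Similarly General Y's optimal q on defend A is 5/21, and the value is -10·(5/21) + (-6)·(16/21) = -146/21.

-146/21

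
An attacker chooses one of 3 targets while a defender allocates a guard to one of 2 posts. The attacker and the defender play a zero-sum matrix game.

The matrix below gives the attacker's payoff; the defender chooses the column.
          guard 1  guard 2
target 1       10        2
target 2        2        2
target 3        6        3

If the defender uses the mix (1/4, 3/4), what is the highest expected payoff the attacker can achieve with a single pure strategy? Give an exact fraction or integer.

4

target 1: (10)·(1/4) + (2)·(3/4) = 4.
target 2: (2)·(1/4) + (2)·(3/4) = 2.
target 3: (6)·(1/4) + (3)·(3/4) = 15/4.
The best pure response is target 1 with expected payoff 4.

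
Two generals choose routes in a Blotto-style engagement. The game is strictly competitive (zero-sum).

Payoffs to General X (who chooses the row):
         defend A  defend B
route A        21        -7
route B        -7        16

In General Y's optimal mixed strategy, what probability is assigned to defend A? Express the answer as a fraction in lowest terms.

23/51

Row minima are -7 and -7, so General X's maximin is -7; column maxima are 21 and 16, so General Y's minimax is 16. These differ, so the equilibrium is in mixed strategies.
Let General Y play defend A with probability q. General X is indifferent when 21q − 7(1−q) = −7q + 16(1−q), giving q = 23/51.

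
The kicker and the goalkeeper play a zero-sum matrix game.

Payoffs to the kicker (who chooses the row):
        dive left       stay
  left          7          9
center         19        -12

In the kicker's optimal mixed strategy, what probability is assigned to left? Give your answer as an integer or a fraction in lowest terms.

Row minima are 7 and -12, so the kicker's maximin is 7; column maxima are 19 and 9, so the goalkeeper's minimax is 9. These differ, so the equilibrium is in mixed strategies.
Let the kicker play left with probability p. The goalkeeper is indifferent when 7p + 19(1−p) = 9p − 12(1−p), giving p = 31/33.

31/33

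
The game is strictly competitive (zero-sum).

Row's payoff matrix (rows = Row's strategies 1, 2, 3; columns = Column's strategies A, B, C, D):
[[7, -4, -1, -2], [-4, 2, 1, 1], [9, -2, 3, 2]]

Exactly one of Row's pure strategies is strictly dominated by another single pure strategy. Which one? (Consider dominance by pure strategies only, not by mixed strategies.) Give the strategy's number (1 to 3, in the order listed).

1

Compare 1 with 3: 9 > 7, -2 > -4, 3 > -1, 2 > -2.
So 3 strictly dominates 1 for Row; 1 is strictly dominated.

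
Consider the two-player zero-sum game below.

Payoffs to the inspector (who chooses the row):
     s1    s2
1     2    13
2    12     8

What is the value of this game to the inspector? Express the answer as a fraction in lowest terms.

28/3

Row minima are 2 and 8, so the inspector's maximin is 8; column maxima are 12 and 13, so the inspectee's minimax is 12. These differ, so the equilibrium is in mixed strategies.
Let the inspector play 1 with probability p. The inspectee is indifferent when 2p + 12(1−p) = 13p + 8(1−p), giving p = 4/15.
Let the inspectee play s1 with probability q. The inspector is indifferent when 2q + 13(1−q) = 12q + 8(1−q), giving q = 1/3.
The value is 2·(1/3) + (13)·(2/3) = 28/3.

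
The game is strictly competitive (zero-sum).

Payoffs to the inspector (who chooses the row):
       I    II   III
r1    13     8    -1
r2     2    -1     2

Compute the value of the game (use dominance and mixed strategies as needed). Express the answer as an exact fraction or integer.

Column I is strictly dominated by II for the inspectee (it gives the inspector more in every row).
The remaining 2×2 game on (r1, r2) × (II, III) has no saddle point. Let the inspector play r1 with probability p; indifference gives 8p − (1−p) = −p + 2(1−p), so p = 1/4.
Similarly the inspectee's optimal q on II is 1/4, and the value is 8·(1/4) + (-1)·(3/4) = 5/4.

5/4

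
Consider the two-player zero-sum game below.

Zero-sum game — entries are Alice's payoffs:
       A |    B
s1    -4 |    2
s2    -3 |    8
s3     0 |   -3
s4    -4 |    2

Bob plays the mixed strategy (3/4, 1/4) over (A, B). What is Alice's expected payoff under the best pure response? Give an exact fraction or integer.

-1/4

s1: (-4)·(3/4) + (2)·(1/4) = -5/2.
s2: (-3)·(3/4) + (8)·(1/4) = -1/4.
s3: (0)·(3/4) + (-3)·(1/4) = -3/4.
s4: (-4)·(3/4) + (2)·(1/4) = -5/2.
The best pure response is s2 with expected payoff -1/4.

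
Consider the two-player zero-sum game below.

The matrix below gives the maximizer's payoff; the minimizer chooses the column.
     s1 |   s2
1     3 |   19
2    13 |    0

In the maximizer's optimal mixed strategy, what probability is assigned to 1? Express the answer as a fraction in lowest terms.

Row minima are 3 and 0, so the maximizer's maximin is 3; column maxima are 13 and 19, so the minimizer's minimax is 13. These differ, so the equilibrium is in mixed strategies.
Let the maximizer play 1 with probability p. The minimizer is indifferent when 3p + 13(1−p) = 19p, giving p = 13/29.

13/29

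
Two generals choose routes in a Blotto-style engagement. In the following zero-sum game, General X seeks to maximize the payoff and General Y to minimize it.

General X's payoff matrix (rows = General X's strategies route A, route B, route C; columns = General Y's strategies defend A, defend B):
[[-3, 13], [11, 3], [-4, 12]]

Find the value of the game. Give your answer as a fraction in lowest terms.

19/3

Row route C is strictly dominated by row route A, so General X never plays it.
The remaining 2×2 game on (route A, route B) × (defend A, defend B) has no saddle point. Let General X play route A with probability p; indifference gives −3p + 11(1−p) = 13p + 3(1−p), so p = 1/3.
Similarly General Y's optimal q on defend A is 5/12, and the value is -3·(5/12) + (13)·(7/12) = 19/3.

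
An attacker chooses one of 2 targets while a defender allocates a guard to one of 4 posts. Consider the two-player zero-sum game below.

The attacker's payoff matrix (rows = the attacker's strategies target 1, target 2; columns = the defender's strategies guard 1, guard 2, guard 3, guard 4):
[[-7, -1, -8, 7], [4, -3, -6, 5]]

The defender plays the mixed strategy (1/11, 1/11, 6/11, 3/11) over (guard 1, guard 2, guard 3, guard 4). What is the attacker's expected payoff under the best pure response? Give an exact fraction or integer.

-20/11

target 1: (-7)·(1/11) + (-1)·(1/11) + (-8)·(6/11) + (7)·(3/11) = -35/11.
target 2: (4)·(1/11) + (-3)·(1/11) + (-6)·(6/11) + (5)·(3/11) = -20/11.
The best pure response is target 2 with expected payoff -20/11.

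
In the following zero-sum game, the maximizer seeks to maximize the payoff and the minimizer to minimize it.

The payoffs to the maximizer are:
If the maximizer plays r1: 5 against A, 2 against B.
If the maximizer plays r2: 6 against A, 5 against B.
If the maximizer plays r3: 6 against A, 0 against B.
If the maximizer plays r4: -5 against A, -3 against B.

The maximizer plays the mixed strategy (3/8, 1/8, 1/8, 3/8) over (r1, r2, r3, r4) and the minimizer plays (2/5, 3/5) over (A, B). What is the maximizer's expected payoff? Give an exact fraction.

Against (2/5, 3/5), each row's expected payoff is r1: 16/5; r2: 27/5; r3: 12/5; r4: -19/5.
Taking the (3/8, 1/8, 1/8, 3/8)-weighted average: (3/8)·(16/5) + (1/8)·(27/5) + (1/8)·(12/5) + (3/8)·(-19/5) = 3/4.

3/4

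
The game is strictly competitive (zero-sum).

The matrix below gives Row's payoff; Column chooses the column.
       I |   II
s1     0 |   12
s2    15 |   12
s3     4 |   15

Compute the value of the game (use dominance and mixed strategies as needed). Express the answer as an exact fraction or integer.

177/14

Row s1 is strictly dominated by row s3, so Row never plays it.
The remaining 2×2 game on (s2, s3) × (I, II) has no saddle point. Let Row play s2 with probability p; indifference gives 15p + 4(1−p) = 12p + 15(1−p), so p = 11/14.
Similarly Column's optimal q on I is 3/14, and the value is 15·(3/14) + (12)·(11/14) = 177/14.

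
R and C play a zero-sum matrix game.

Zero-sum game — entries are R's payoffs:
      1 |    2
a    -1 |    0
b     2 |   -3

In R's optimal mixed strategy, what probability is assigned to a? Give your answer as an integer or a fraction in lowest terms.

Row minima are -1 and -3, so R's maximin is -1; column maxima are 2 and 0, so C's minimax is 0. These differ, so the equilibrium is in mixed strategies.
Let R play a with probability p. C is indifferent when −p + 2(1−p) = −3(1−p), giving p = 5/6.

5/6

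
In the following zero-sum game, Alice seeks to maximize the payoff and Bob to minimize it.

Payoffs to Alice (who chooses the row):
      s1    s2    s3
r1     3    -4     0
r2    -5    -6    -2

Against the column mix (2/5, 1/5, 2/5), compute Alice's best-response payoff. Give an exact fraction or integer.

2/5

r1: (3)·(2/5) + (-4)·(1/5) + (0)·(2/5) = 2/5.
r2: (-5)·(2/5) + (-6)·(1/5) + (-2)·(2/5) = -4.
The best pure response is r1 with expected payoff 2/5.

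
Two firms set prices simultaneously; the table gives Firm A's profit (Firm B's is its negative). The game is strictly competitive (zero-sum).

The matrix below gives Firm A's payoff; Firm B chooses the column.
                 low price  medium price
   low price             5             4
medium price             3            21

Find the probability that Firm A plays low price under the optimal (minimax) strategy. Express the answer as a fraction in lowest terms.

Row minima are 4 and 3, so Firm A's maximin is 4; column maxima are 5 and 21, so Firm B's minimax is 5. These differ, so the equilibrium is in mixed strategies.
Let Firm A play low price with probability p. Firm B is indifferent when 5p + 3(1−p) = 4p + 21(1−p), giving p = 18/19.

18/19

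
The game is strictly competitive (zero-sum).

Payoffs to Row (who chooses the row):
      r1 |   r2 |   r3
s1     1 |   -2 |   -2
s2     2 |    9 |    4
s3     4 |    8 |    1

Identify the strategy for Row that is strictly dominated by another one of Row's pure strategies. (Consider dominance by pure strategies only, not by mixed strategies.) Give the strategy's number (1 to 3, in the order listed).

Compare s1 with s2: 2 > 1, 9 > -2, 4 > -2.
So s2 strictly dominates s1 for Row; s1 is strictly dominated.

1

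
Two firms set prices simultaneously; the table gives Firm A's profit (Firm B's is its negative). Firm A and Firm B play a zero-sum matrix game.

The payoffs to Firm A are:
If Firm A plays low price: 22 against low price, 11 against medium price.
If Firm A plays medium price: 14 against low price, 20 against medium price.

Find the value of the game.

Row minima are 11 and 14, so Firm A's maximin is 14; column maxima are 22 and 20, so Firm B's minimax is 20. These differ, so the equilibrium is in mixed strategies.
Let Firm A play low price with probability p. Firm B is indifferent when 22p + 14(1−p) = 11p + 20(1−p), giving p = 6/17.
Let Firm B play low price with probability q. Firm A is indifferent when 22q + 11(1−q) = 14q + 20(1−q), giving q = 9/17.
The value is 22·(9/17) + (11)·(8/17) = 286/17.

286/17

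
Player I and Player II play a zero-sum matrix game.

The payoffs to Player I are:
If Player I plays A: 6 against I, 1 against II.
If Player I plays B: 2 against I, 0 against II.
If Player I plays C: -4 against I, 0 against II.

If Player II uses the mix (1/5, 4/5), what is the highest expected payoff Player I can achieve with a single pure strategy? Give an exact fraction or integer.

A: (6)·(1/5) + (1)·(4/5) = 2.
B: (2)·(1/5) + (0)·(4/5) = 2/5.
C: (-4)·(1/5) + (0)·(4/5) = -4/5.
The best pure response is A with expected payoff 2.

2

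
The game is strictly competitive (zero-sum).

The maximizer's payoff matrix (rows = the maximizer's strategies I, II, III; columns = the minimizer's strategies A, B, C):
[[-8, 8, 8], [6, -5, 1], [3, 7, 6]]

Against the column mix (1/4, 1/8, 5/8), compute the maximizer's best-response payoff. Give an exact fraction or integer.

43/8

I: (-8)·(1/4) + (8)·(1/8) + (8)·(5/8) = 4.
II: (6)·(1/4) + (-5)·(1/8) + (1)·(5/8) = 3/2.
III: (3)·(1/4) + (7)·(1/8) + (6)·(5/8) = 43/8.
The best pure response is III with expected payoff 43/8.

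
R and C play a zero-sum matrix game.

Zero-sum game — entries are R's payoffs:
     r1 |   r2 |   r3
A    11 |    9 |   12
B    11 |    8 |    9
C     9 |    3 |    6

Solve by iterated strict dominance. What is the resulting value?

Row C is strictly dominated by row A (11>9, 9>3, 12>6); eliminate C.
Column r3 is strictly dominated by r2 for C (9<12, 8<9); eliminate r3.
Column r1 is strictly dominated by r2 for C (9<11, 8<11); eliminate r1.
Row B is strictly dominated by row A (9>8); eliminate B.
Only (A, r2) remains, with payoff 9.

9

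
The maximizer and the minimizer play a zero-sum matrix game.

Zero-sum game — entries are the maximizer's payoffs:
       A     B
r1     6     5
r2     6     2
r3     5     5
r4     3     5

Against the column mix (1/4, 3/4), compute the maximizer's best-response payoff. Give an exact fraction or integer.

21/4

r1: (6)·(1/4) + (5)·(3/4) = 21/4.
r2: (6)·(1/4) + (2)·(3/4) = 3.
r3: (5)·(1/4) + (5)·(3/4) = 5.
r4: (3)·(1/4) + (5)·(3/4) = 9/2.
The best pure response is r1 with expected payoff 21/4.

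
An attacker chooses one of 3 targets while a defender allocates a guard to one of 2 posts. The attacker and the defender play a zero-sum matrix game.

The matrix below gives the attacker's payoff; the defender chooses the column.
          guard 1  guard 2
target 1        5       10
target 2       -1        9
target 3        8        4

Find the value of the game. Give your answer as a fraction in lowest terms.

20/3

Row target 2 is strictly dominated by row target 1, so the attacker never plays it.
The remaining 2×2 game on (target 1, target 3) × (guard 1, guard 2) has no saddle point. Let the attacker play target 1 with probability p; indifference gives 5p + 8(1−p) = 10p + 4(1−p), so p = 4/9.
Similarly the defender's optimal q on guard 1 is 2/3, and the value is 5·(2/3) + (10)·(1/3) = 20/3.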